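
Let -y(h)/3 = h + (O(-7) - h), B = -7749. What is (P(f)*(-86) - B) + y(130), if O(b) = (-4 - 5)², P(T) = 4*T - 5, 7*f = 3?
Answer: 54520/7 ≈ 7788.6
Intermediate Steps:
f = 3/7 (f = (⅐)*3 = 3/7 ≈ 0.42857)
P(T) = -5 + 4*T
O(b) = 81 (O(b) = (-9)² = 81)
y(h) = -243 (y(h) = -3*(h + (81 - h)) = -3*81 = -243)
(P(f)*(-86) - B) + y(130) = ((-5 + 4*(3/7))*(-86) - 1*(-7749)) - 243 = ((-5 + 12/7)*(-86) + 7749) - 243 = (-23/7*(-86) + 7749) - 243 = (1978/7 + 7749) - 243 = 56221/7 - 243 = 54520/7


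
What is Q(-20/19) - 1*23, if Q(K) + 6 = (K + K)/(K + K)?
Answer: -28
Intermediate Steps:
Q(K) = -5 (Q(K) = -6 + (K + K)/(K + K) = -6 + (2*K)/((2*K)) = -6 + (2*K)*(1/(2*K)) = -6 + 1 = -5)
Q(-20/19) - 1*23 = -5 - 1*23 = -5 - 23 = -28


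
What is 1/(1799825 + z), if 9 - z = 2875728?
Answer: -1/1075894 ≈ -9.2946e-7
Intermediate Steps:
z = -2875719 (z = 9 - 1*2875728 = 9 - 2875728 = -2875719)
1/(1799825 + z) = 1/(1799825 - 2875719) = 1/(-1075894) = -1/1075894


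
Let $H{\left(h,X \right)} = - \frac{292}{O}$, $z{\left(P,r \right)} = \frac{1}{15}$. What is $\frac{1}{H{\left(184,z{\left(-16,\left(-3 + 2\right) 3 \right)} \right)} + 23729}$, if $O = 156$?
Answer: $\frac{39}{925358} \approx 4.2146 \cdot 10^{-5}$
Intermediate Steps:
$z{\left(P,r \right)} = \frac{1}{15}$
$H{\left(h,X \right)} = - \frac{73}{39}$ ($H{\left(h,X \right)} = - \frac{292}{156} = \left(-292\right) \frac{1}{156} = - \frac{73}{39}$)
$\frac{1}{H{\left(184,z{\left(-16,\left(-3 + 2\right) 3 \right)} \right)} + 23729} = \frac{1}{- \frac{73}{39} + 23729} = \frac{1}{\frac{925358}{39}} = \frac{39}{925358}$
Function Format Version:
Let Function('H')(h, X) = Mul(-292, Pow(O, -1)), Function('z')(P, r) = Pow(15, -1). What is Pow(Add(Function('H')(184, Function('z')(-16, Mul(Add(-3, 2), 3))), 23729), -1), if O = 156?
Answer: Rational(39, 925358) ≈ 4.2146e-5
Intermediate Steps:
Function('z')(P, r) = Rational(1, 15)
Function('H')(h, X) = Rational(-73, 39) (Function('H')(h, X) = Mul(-292, Pow(156, -1)) = Mul(-292, Rational(1, 156)) = Rational(-73, 39))
Pow(Add(Function('H')(184, Function('z')(-16, Mul(Add(-3, 2), 3))), 23729), -1) = Pow(Add(Rational(-73, 39), 23729), -1) = Pow(Rational(925358, 39), -1) = Rational(39, 925358)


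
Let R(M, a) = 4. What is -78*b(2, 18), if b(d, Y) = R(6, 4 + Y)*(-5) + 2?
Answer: 1404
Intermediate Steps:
b(d, Y) = -18 (b(d, Y) = 4*(-5) + 2 = -20 + 2 = -18)
-78*b(2, 18) = -78*(-18) = 1404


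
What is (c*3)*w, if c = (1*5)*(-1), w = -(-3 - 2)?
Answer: -75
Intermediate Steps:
w = 5 (w = -1*(-5) = 5)
c = -5 (c = 5*(-1) = -5)
(c*3)*w = -5*3*5 = -15*5 = -75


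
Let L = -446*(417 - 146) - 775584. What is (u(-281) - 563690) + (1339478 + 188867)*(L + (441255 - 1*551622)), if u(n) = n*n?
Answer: -1538764212594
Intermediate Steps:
u(n) = n²
L = -896450 (L = -446*271 - 775584 = -120866 - 775584 = -896450)
(u(-281) - 563690) + (1339478 + 188867)*(L + (441255 - 1*551622)) = ((-281)² - 563690) + (1339478 + 188867)*(-896450 + (441255 - 1*551622)) = (78961 - 563690) + 1528345*(-896450 + (441255 - 551622)) = -484729 + 1528345*(-896450 - 110367) = -484729 + 1528345*(-1006817) = -484729 - 1538763727865 = -1538764212594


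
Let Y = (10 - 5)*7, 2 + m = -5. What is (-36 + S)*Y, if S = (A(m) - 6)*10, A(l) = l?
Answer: -5810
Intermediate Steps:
m = -7 (m = -2 - 5 = -7)
Y = 35 (Y = 5*7 = 35)
S = -130 (S = (-7 - 6)*10 = -13*10 = -130)
(-36 + S)*Y = (-36 - 130)*35 = -166*35 = -5810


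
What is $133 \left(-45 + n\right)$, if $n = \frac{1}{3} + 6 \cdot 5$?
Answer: $- \frac{5852}{3} \approx -1950.7$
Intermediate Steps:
$n = \frac{91}{3}$ ($n = \frac{1}{3} + 30 = \frac{91}{3} \approx 30.333$)
$133 \left(-45 + n\right) = 133 \left(-45 + \frac{91}{3}\right) = 133 \left(- \frac{44}{3}\right) = - \frac{5852}{3}$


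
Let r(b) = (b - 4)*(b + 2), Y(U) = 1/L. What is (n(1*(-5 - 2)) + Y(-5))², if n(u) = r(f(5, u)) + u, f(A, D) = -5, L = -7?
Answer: 19321/49 ≈ 394.31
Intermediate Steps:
Y(U) = -⅐ (Y(U) = 1/(-7) = -⅐)
r(b) = (-4 + b)*(2 + b)
n(u) = 27 + u (n(u) = (-8 + (-5)² - 2*(-5)) + u = (-8 + 25 + 10) + u = 27 + u)
(n(1*(-5 - 2)) + Y(-5))² = ((27 + 1*(-5 - 2)) - ⅐)² = ((27 + 1*(-7)) - ⅐)² = ((27 - 7) - ⅐)² = (20 - ⅐)² = (139/7)² = 19321/49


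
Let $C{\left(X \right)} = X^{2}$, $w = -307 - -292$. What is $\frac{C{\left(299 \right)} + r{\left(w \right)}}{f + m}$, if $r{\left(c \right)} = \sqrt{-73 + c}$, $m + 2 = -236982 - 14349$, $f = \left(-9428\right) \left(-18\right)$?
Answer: $- \frac{89401}{81629} - \frac{2 i \sqrt{22}}{81629} \approx -1.0952 - 0.00011492 i$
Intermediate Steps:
$f = 169704$
$w = -15$ ($w = -307 + 292 = -15$)
$m = -251333$ ($m = -2 - 251331 = -251333$)
$\frac{C{\left(299 \right)} + r{\left(w \right)}}{f + m} = \frac{299^{2} + \sqrt{-73 - 15}}{169704 - 251333} = \frac{89401 + \sqrt{-88}}{-81629} = \left(89401 + 2 i \sqrt{22}\right) \left(- \frac{1}{81629}\right) = - \frac{89401}{81629} - \frac{2 i \sqrt{22}}{81629}$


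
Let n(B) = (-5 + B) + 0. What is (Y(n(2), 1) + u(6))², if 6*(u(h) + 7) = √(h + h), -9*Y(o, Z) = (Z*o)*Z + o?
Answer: (-19 + √3)²/9 ≈ 33.131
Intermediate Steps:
n(B) = -5 + B
Y(o, Z) = -o/9 - o*Z²/9 (Y(o, Z) = -((Z*o)*Z + o)/9 = -(o*Z² + o)/9 = -(o + o*Z²)/9 = -o/9 - o*Z²/9)
u(h) = -7 + √2*√h/6 (u(h) = -7 + √(h + h)/6 = -7 + √(2*h)/6 = -7 + (√2*√h)/6 = -7 + √2*√h/6)
(Y(n(2), 1) + u(6))² = (-(-5 + 2)*(1 + 1²)/9 + (-7 + √2*√6/6))² = (-⅑*(-3)*(1 + 1) + (-7 + √3/3))² = (-⅑*(-3)*2 + (-7 + √3/3))² = (⅔ + (-7 + √3/3))² = (-19/3 + √3/3)²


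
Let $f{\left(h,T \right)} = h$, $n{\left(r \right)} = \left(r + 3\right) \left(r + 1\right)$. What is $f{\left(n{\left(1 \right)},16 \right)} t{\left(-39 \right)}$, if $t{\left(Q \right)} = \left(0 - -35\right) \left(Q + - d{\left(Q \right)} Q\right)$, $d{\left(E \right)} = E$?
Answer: $-436800$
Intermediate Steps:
$n{\left(r \right)} = \left(1 + r\right) \left(3 + r\right)$ ($n{\left(r \right)} = \left(3 + r\right) \left(1 + r\right) = \left(1 + r\right) \left(3 + r\right)$)
$t{\left(Q \right)} = - 35 Q^{2} + 35 Q$ ($t{\left(Q \right)} = \left(0 - -35\right) \left(Q + - Q Q\right) = \left(0 + 35\right) \left(Q - Q^{2}\right) = 35 \left(Q - Q^{2}\right) = - 35 Q^{2} + 35 Q$)
$f{\left(n{\left(1 \right)},16 \right)} t{\left(-39 \right)} = \left(3 + 1^{2} + 4 \cdot 1\right) 35 \left(-39\right) \left(1 - -39\right) = \left(3 + 1 + 4\right) 35 \left(-39\right) \left(1 + 39\right) = 8 \cdot 35 \left(-39\right) 40 = 8 \left(-54600\right) = -436800$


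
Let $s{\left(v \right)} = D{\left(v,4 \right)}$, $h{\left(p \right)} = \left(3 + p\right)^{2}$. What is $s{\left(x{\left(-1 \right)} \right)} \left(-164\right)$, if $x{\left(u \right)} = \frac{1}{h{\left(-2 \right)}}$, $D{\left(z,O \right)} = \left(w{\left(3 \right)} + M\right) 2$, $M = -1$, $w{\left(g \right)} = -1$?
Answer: $656$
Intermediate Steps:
$D{\left(z,O \right)} = -4$ ($D{\left(z,O \right)} = \left(-1 - 1\right) 2 = \left(-2\right) 2 = -4$)
$x{\left(u \right)} = 1$ ($x{\left(u \right)} = \frac{1}{\left(3 - 2\right)^{2}} = \frac{1}{1^{2}} = 1^{-1} = 1$)
$s{\left(v \right)} = -4$
$s{\left(x{\left(-1 \right)} \right)} \left(-164\right) = \left(-4\right) \left(-164\right) = 656$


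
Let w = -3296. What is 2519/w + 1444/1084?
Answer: 507207/893216 ≈ 0.56784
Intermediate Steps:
2519/w + 1444/1084 = 2519/(-3296) + 1444/1084 = 2519*(-1/3296) + 1444*(1/1084) = -2519/3296 + 361/271 = 507207/893216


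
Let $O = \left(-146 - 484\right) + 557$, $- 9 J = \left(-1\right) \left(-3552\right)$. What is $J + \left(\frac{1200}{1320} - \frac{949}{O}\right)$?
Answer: $- \frac{12565}{33} \approx -380.76$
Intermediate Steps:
$J = - \frac{1184}{3}$ ($J = - \frac{\left(-1\right) \left(-3552\right)}{9} = \left(- \frac{1}{9}\right) 3552 = - \frac{1184}{3} \approx -394.67$)
$O = -73$ ($O = -630 + 557 = -73$)
$J + \left(\frac{1200}{1320} - \frac{949}{O}\right) = - \frac{1184}{3} + \left(\frac{1200}{1320} - \frac{949}{-73}\right) = - \frac{1184}{3} + \left(1200 \cdot \frac{1}{1320} - -13\right) = - \frac{1184}{3} + \left(\frac{10}{11} + 13\right) = - \frac{1184}{3} + \frac{153}{11} = - \frac{12565}{33}$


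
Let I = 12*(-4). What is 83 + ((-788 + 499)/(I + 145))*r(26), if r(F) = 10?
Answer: 5161/97 ≈ 53.206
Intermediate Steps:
I = -48
83 + ((-788 + 499)/(I + 145))*r(26) = 83 + ((-788 + 499)/(-48 + 145))*10 = 83 - 289/97*10 = 83 - 2890/97 = 5161/97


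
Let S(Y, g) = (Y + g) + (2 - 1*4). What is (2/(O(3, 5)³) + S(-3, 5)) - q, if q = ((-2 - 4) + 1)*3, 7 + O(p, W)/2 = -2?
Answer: 43739/2916 ≈ 15.000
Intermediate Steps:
O(p, W) = -18 (O(p, W) = -14 + 2*(-2) = -14 - 4 = -18)
S(Y, g) = -2 + Y + g (S(Y, g) = (Y + g) + (2 - 4) = (Y + g) - 2 = -2 + Y + g)
q = -15 (q = (-6 + 1)*3 = -5*3 = -15)
(2/(O(3, 5)³) + S(-3, 5)) - q = (2/((-18)³) + (-2 - 3 + 5)) - 1*(-15) = (2/(-5832) + 0) + 15 = (2*(-1/5832) + 0) + 15 = (-1/2916 + 0) + 15 = -1/2916 + 15 = 43739/2916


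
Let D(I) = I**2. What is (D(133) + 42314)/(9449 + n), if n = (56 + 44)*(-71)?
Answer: 6667/261 ≈ 25.544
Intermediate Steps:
n = -7100 (n = 100*(-71) = -7100)
(D(133) + 42314)/(9449 + n) = (133**2 + 42314)/(9449 - 7100) = (17689 + 42314)/2349 = 60003*(1/2349) = 6667/261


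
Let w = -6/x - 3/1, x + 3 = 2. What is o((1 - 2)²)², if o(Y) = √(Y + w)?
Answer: 4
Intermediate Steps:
x = -1 (x = -3 + 2 = -1)
w = 3 (w = -6/(-1) - 3/1 = -6*(-1) - 3*1 = 6 - 3 = 3)
o(Y) = √(3 + Y) (o(Y) = √(Y + 3) = √(3 + Y))
o((1 - 2)²)² = (√(3 + (1 - 2)²))² = (√(3 + (-1)²))² = (√(3 + 1))² = (√4)² = 2² = 4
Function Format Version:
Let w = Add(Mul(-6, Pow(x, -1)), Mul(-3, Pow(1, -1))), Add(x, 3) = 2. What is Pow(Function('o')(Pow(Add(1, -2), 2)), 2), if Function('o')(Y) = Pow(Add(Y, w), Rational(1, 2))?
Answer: 4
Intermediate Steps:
x = -1 (x = Add(-3, 2) = -1)
w = 3 (w = Add(Mul(-6, Pow(-1, -1)), Mul(-3, Pow(1, -1))) = Add(Mul(-6, -1), Mul(-3, 1)) = Add(6, -3) = 3)
Function('o')(Y) = Pow(Add(3, Y), Rational(1, 2)) (Function('o')(Y) = Pow(Add(Y, 3), Rational(1, 2)) = Pow(Add(3, Y), Rational(1, 2)))
Pow(Function('o')(Pow(Add(1, -2), 2)), 2) = Pow(Pow(Add(3, Pow(Add(1, -2), 2)), Rational(1, 2)), 2) = Pow(Pow(Add(3, Pow(-1, 2)), Rational(1, 2)), 2) = Pow(Pow(Add(3, 1), Rational(1, 2)), 2) = Pow(Pow(4, Rational(1, 2)), 2) = Pow(2, 2) = 4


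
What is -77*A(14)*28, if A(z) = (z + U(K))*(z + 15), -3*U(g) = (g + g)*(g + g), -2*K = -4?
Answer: -1625624/3 ≈ -5.4188e+5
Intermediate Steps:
K = 2 (K = -1/2*(-4) = 2)
U(g) = -4*g**2/3 (U(g) = -(g + g)*(g + g)/3 = -2*g*2*g/3 = -4*g**2/3)
A(z) = (15 + z)*(-16/3 + z) (A(z) = (z - 4/3*2**2)*(z + 15) = (z - 4/3*4)*(15 + z) = (z - 16/3)*(15 + z) = (-16/3 + z)*(15 + z) = (15 + z)*(-16/3 + z))
-77*A(14)*28 = -77*(-80 + 14**2 + (29/3)*14)*28 = -77*(-80 + 196 + 406/3)*28 = -77*754/3*28 = -58058/3*28 = -1625624/3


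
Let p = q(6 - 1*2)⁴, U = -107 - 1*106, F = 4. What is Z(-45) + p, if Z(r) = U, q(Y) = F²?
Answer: 65323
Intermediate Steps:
U = -213 (U = -107 - 106 = -213)
q(Y) = 16 (q(Y) = 4² = 16)
Z(r) = -213
p = 65536 (p = 16⁴ = 65536)
Z(-45) + p = -213 + 65536 = 65323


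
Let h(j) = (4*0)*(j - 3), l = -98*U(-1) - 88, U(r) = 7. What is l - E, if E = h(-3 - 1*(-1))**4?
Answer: -774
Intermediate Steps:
l = -774 (l = -98*7 - 88 = -686 - 88 = -774)
h(j) = 0 (h(j) = 0*(-3 + j) = 0)
E = 0 (E = 0**4 = 0)
l - E = -774 - 1*0 = -774 + 0 = -774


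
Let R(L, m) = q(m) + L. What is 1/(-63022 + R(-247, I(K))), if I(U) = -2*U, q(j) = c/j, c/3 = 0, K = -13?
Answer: -1/63269 ≈ -1.5806e-5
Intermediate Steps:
c = 0 (c = 3*0 = 0)
q(j) = 0 (q(j) = 0/j = 0)
R(L, m) = L (R(L, m) = 0 + L = L)
1/(-63022 + R(-247, I(K))) = 1/(-63022 - 247) = 1/(-63269) = -1/63269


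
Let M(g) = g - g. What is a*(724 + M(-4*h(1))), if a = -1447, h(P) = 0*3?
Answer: -1047628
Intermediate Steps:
h(P) = 0
M(g) = 0
a*(724 + M(-4*h(1))) = -1447*(724 + 0) = -1447*724 = -1047628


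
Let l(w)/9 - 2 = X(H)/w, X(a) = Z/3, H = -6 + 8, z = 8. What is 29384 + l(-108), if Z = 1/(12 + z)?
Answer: 21169439/720 ≈ 29402.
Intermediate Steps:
Z = 1/20 (Z = 1/(12 + 8) = 1/20 ≈ 0.050000)
H = 2
X(a) = 1/60 (X(a) = (1/20)/3 = (1/20)*(⅓) = 1/60)
l(w) = 18 + 3/(20*w) (l(w) = 18 + 9*(1/(60*w)) = 18 + 3/(20*w))
29384 + l(-108) = 29384 + (18 + (3/20)/(-108)) = 29384 + (18 + (3/20)*(-1/108)) = 29384 + (18 - 1/720) = 29384 + 12959/720 = 21169439/720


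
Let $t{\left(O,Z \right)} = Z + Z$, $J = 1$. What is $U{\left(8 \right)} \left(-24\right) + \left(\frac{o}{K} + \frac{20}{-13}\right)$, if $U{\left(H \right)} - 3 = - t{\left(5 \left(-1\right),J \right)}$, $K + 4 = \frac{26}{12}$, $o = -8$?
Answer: $- \frac{3028}{143} \approx -21.175$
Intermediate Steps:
$t{\left(O,Z \right)} = 2 Z$
$K = - \frac{11}{6}$ ($K = -4 + \frac{26}{12} = -4 + 26 \cdot \frac{1}{12} = -4 + \frac{13}{6} = - \frac{11}{6} \approx -1.8333$)
$U{\left(H \right)} = 1$ ($U{\left(H \right)} = 3 - 2 \cdot 1 = 3 - 2 = 1$)
$U{\left(8 \right)} \left(-24\right) + \left(\frac{o}{K} + \frac{20}{-13}\right) = 1 \left(-24\right) + \left(- \frac{8}{- \frac{11}{6}} + \frac{20}{-13}\right) = -24 + \left(\left(-8\right) \left(- \frac{6}{11}\right) + 20 \left(- \frac{1}{13}\right)\right) = -24 + \left(\frac{48}{11} - \frac{20}{13}\right) = -24 + \frac{404}{143} = - \frac{3028}{143}$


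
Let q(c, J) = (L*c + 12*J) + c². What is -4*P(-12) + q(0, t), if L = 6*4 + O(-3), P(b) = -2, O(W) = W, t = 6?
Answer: 80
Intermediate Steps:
L = 21 (L = 6*4 - 3 = 24 - 3 = 21)
q(c, J) = c² + 12*J + 21*c (q(c, J) = (21*c + 12*J) + c² = (12*J + 21*c) + c² = c² + 12*J + 21*c)
-4*P(-12) + q(0, t) = -4*(-2) + (0² + 12*6 + 21*0) = 8 + (0 + 72 + 0) = 8 + 72 = 80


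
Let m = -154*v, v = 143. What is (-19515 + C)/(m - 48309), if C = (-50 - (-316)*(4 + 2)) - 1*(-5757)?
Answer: 11912/70331 ≈ 0.16937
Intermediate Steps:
m = -22022 (m = -154*143 = -22022)
C = 7603 (C = (-50 - (-316)*6) + 5757 = (-50 - 79*(-24)) + 5757 = (-50 + 1896) + 5757 = 1846 + 5757 = 7603)
(-19515 + C)/(m - 48309) = (-19515 + 7603)/(-22022 - 48309) = -11912/(-70331) = -11912*(-1/70331) = 11912/70331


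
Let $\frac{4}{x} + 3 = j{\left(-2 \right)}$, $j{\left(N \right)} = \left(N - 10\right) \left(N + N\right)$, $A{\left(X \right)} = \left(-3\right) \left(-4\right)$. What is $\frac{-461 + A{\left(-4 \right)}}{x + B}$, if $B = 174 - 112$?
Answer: $- \frac{20205}{2794} \approx -7.2316$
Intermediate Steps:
$A{\left(X \right)} = 12$
$B = 62$ ($B = 174 - 112 = 62$)
$j{\left(N \right)} = 2 N \left(-10 + N\right)$ ($j{\left(N \right)} = \left(-10 + N\right) 2 N = 2 N \left(-10 + N\right)$)
$x = \frac{4}{45}$ ($x = \frac{4}{-3 + 2 \left(-2\right) \left(-10 - 2\right)} = \frac{4}{-3 + 2 \left(-2\right) \left(-12\right)} = \frac{4}{-3 + 48} = \frac{4}{45} \approx 0.088889$)
$\frac{-461 + A{\left(-4 \right)}}{x + B} = \frac{-461 + 12}{\frac{4}{45} + 62} = - \frac{449}{\frac{2794}{45}} = \left(-449\right) \frac{45}{2794} = - \frac{20205}{2794}$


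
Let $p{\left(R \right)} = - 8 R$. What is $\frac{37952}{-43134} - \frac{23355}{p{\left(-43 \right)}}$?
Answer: $- \frac{510225029}{7419048} \approx -68.772$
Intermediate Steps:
$\frac{37952}{-43134} - \frac{23355}{p{\left(-43 \right)}} = \frac{37952}{-43134} - \frac{23355}{\left(-8\right) \left(-43\right)} = 37952 \left(- \frac{1}{43134}\right) - \frac{23355}{344} = - \frac{18976}{21567} - \frac{23355}{344} = - \frac{510225029}{7419048}$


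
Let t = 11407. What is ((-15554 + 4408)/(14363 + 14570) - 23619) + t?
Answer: -353340942/28933 ≈ -12212.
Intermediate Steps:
((-15554 + 4408)/(14363 + 14570) - 23619) + t = ((-15554 + 4408)/(14363 + 14570) - 23619) + 11407 = (-11146/28933 - 23619) + 11407 = -683379673/28933 + 11407 = -353340942/28933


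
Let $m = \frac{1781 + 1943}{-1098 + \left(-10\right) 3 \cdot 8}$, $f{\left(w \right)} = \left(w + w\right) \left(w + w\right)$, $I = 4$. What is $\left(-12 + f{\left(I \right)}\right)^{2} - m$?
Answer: $\frac{1810838}{669} \approx 2706.8$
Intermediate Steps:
$f{\left(w \right)} = 4 w^{2}$ ($f{\left(w \right)} = 2 w 2 w = 4 w^{2}$)
$m = - \frac{1862}{669}$ ($m = \frac{3724}{-1098 - 240} = \frac{3724}{-1338} = 3724 \left(- \frac{1}{1338}\right) = - \frac{1862}{669} \approx -2.7833$)
$\left(-12 + f{\left(I \right)}\right)^{2} - m = \left(-12 + 4 \cdot 4^{2}\right)^{2} - - \frac{1862}{669} = \left(-12 + 4 \cdot 16\right)^{2} + \frac{1862}{669} = \left(-12 + 64\right)^{2} + \frac{1862}{669} = 52^{2} + \frac{1862}{669} = 2704 + \frac{1862}{669} = \frac{1810838}{669}$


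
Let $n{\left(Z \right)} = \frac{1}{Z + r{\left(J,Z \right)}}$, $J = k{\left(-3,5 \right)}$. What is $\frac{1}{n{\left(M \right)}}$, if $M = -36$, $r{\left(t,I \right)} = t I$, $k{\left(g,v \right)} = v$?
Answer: $-216$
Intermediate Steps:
$J = 5$
$r{\left(t,I \right)} = I t$
$n{\left(Z \right)} = \frac{1}{6 Z}$ ($n{\left(Z \right)} = \frac{1}{Z + Z 5} = \frac{1}{Z + 5 Z} = \frac{1}{6 Z}$)
$\frac{1}{n{\left(M \right)}} = \frac{1}{\frac{1}{6} \frac{1}{-36}} = \frac{1}{\frac{1}{6} \left(- \frac{1}{36}\right)} = \frac{1}{- \frac{1}{216}} = -216$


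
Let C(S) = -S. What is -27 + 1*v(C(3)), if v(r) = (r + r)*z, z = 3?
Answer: -45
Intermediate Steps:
v(r) = 6*r (v(r) = (r + r)*3 = (2*r)*3 = 6*r)
-27 + 1*v(C(3)) = -27 + 1*(6*(-1*3)) = -27 + 1*(6*(-3)) = -27 + 1*(-18) = -27 - 18 = -45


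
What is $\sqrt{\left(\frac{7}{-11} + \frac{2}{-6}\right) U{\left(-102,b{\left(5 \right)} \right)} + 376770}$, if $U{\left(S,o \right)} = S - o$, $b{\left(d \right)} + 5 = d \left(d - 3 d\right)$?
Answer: $\frac{\sqrt{410352162}}{33} \approx 613.85$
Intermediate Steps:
$b{\left(d \right)} = -5 - 2 d^{2}$ ($b{\left(d \right)} = -5 + d \left(d - 3 d\right) = -5 + d \left(- 2 d\right) = -5 - 2 d^{2}$)
$\sqrt{\left(\frac{7}{-11} + \frac{2}{-6}\right) U{\left(-102,b{\left(5 \right)} \right)} + 376770} = \sqrt{\left(\frac{7}{-11} + \frac{2}{-6}\right) \left(-102 - \left(-5 - 2 \cdot 5^{2}\right)\right) + 376770} = \sqrt{\left(7 \left(- \frac{1}{11}\right) + 2 \left(- \frac{1}{6}\right)\right) \left(-102 - \left(-5 - 50\right)\right) + 376770} = \sqrt{\left(- \frac{7}{11} - \frac{1}{3}\right) \left(-102 - \left(-5 - 50\right)\right) + 376770} = \sqrt{- \frac{32 \left(-102 - -55\right)}{33} + 376770} = \sqrt{- \frac{32 \left(-102 + 55\right)}{33} + 376770} = \sqrt{\left(- \frac{32}{33}\right) \left(-47\right) + 376770} = \sqrt{\frac{1504}{33} + 376770} = \sqrt{\frac{12434914}{33}} = \frac{\sqrt{410352162}}{33}$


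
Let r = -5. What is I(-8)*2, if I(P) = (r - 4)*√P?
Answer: -36*I*√2 ≈ -50.912*I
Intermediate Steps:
I(P) = -9*√P (I(P) = (-5 - 4)*√P = -9*√P)
I(-8)*2 = -18*I*√2*2 = -36*I*√2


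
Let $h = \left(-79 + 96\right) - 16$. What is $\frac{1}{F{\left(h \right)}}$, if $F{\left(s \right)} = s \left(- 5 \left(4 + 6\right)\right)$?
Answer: $- \frac{1}{50} \approx -0.02$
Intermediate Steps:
$h = 1$ ($h = 17 - 16 = 1$)
$F{\left(s \right)} = - 50 s$ ($F{\left(s \right)} = s \left(\left(-5\right) 10\right) = s \left(-50\right) = - 50 s$)
$\frac{1}{F{\left(h \right)}} = \frac{1}{\left(-50\right) 1} = \frac{1}{-50} = - \frac{1}{50}$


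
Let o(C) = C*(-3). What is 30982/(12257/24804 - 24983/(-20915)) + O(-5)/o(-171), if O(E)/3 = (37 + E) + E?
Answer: 43626295794963/2377805179 ≈ 18347.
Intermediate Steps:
o(C) = -3*C
O(E) = 111 + 6*E (O(E) = 3*((37 + E) + E) = 3*(37 + 2*E) = 111 + 6*E)
30982/(12257/24804 - 24983/(-20915)) + O(-5)/o(-171) = 30982/(12257/24804 - 24983/(-20915)) + (111 + 6*(-5))/((-3*(-171))) = 30982/(12257*(1/24804) - 24983*(-1/20915)) + (111 - 30)/513 = 30982/(12257/24804 + 24983/20915) + 81*(1/513) = 30982/(876033487/518775660) + 3/19 = 30982*(518775660/876033487) + 3/19 = 2296101071160/125147641 + 3/19 = 43626295794963/2377805179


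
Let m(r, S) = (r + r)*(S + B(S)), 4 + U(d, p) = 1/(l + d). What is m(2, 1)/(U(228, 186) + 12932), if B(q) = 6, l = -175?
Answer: 1484/685185 ≈ 0.0021658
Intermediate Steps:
U(d, p) = -4 + 1/(-175 + d)
m(r, S) = 2*r*(6 + S) (m(r, S) = (r + r)*(S + 6) = (2*r)*(6 + S) = 2*r*(6 + S))
m(2, 1)/(U(228, 186) + 12932) = (2*2*(6 + 1))/((701 - 4*228)/(-175 + 228) + 12932) = (2*2*7)/((701 - 912)/53 + 12932) = 28/((1/53)*(-211) + 12932) = 28/(-211/53 + 12932) = 28/(685185/53) = (53/685185)*28 = 1484/685185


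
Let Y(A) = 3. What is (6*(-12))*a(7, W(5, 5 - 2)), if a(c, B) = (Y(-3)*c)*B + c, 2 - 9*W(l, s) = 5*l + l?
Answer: 4200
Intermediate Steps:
W(l, s) = 2/9 - 2*l/3 (W(l, s) = 2/9 - (5*l + l)/9 = 2/9 - 2*l/3)
a(c, B) = c + 3*B*c (a(c, B) = (3*c)*B + c = 3*B*c + c = c + 3*B*c)
(6*(-12))*a(7, W(5, 5 - 2)) = (6*(-12))*(7*(1 + 3*(2/9 - ⅔*5))) = -504*(1 + 3*(2/9 - 10/3)) = -504*(1 + 3*(-28/9)) = -504*(1 - 28/3) = -504*(-25)/3 = -72*(-175/3) = 4200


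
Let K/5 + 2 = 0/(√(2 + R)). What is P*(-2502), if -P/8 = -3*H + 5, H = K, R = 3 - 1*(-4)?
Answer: 700560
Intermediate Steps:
R = 7 (R = 3 + 4 = 7)
K = -10 (K = -10 + 5*(0/(√(2 + 7))) = -10 + 5*(0/(√9)) = -10 + 5*(0/3) = -10 + 5*(0*(⅓)) = -10 + 5*0 = -10 + 0 = -10)
H = -10
P = -280 (P = -8*(-3*(-10) + 5) = -8*(30 + 5) = -8*35 = -280)
P*(-2502) = -280*(-2502) = 700560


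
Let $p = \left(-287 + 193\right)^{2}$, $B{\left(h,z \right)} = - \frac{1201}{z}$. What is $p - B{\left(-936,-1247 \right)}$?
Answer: $\frac{11017291}{1247} \approx 8835.0$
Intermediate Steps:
$p = 8836$ ($p = \left(-94\right)^{2} = 8836$)
$p - B{\left(-936,-1247 \right)} = 8836 - - \frac{1201}{-1247} = 8836 - \left(-1201\right) \left(- \frac{1}{1247}\right) = 8836 - \frac{1201}{1247} = \frac{11017291}{1247}$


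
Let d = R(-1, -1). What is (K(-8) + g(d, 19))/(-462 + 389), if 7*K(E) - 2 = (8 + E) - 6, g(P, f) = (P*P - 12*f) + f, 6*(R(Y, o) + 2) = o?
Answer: 51629/18396 ≈ 2.8065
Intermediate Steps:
R(Y, o) = -2 + o/6
d = -13/6 (d = -2 + (⅙)*(-1) = -2 - ⅙ = -13/6 ≈ -2.1667)
g(P, f) = P² - 11*f (g(P, f) = (P² - 12*f) + f = P² - 11*f)
K(E) = 4/7 + E/7 (K(E) = 2/7 + ((8 + E) - 6)/7 = 2/7 + (2 + E)/7 = 2/7 + (2/7 + E/7) = 4/7 + E/7)
(K(-8) + g(d, 19))/(-462 + 389) = ((4/7 + (⅐)*(-8)) + ((-13/6)² - 11*19))/(-462 + 389) = ((4/7 - 8/7) + (169/36 - 209))/(-73) = -(-4/7 - 7355/36)/73 = -1/73*(-51629/252) = 51629/18396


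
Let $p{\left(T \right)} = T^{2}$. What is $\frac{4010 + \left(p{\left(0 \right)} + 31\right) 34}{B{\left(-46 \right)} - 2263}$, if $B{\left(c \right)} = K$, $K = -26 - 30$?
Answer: $- \frac{1688}{773} \approx -2.1837$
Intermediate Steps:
$K = -56$
$B{\left(c \right)} = -56$
$\frac{4010 + \left(p{\left(0 \right)} + 31\right) 34}{B{\left(-46 \right)} - 2263} = \frac{4010 + \left(0^{2} + 31\right) 34}{-56 - 2263} = \frac{4010 + \left(0 + 31\right) 34}{-2319} = \left(4010 + 31 \cdot 34\right) \left(- \frac{1}{2319}\right) = \left(4010 + 1054\right) \left(- \frac{1}{2319}\right) = 5064 \left(- \frac{1}{2319}\right) = - \frac{1688}{773}$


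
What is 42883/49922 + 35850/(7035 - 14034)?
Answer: -496521861/116468026 ≈ -4.2632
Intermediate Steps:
42883/49922 + 35850/(7035 - 14034) = 42883*(1/49922) + 35850/(-6999) = 42883/49922 + 35850*(-1/6999) = 42883/49922 - 11950/2333 = -496521861/116468026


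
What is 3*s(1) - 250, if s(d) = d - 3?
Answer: -256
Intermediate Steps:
s(d) = -3 + d
3*s(1) - 250 = 3*(-3 + 1) - 250 = 3*(-2) - 250 = -6 - 250 = -256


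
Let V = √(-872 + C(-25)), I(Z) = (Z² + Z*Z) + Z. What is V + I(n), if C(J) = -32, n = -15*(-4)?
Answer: 7260 + 2*I*√226 ≈ 7260.0 + 30.067*I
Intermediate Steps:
n = 60
I(Z) = Z + 2*Z² (I(Z) = (Z² + Z²) + Z = 2*Z² + Z = Z + 2*Z²)
V = 2*I*√226 (V = √(-872 - 32) = √(-904) = 2*I*√226 ≈ 30.067*I)
V + I(n) = 2*I*√226 + 60*(1 + 2*60) = 2*I*√226 + 60*(1 + 120) = 2*I*√226 + 60*121 = 2*I*√226 + 7260 = 7260 + 2*I*√226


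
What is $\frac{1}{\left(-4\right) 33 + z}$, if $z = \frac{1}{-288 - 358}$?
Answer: $- \frac{646}{85273} \approx -0.0075757$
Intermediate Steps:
$z = - \frac{1}{646}$ ($z = \frac{1}{-646} = - \frac{1}{646} \approx -0.001548$)
$\frac{1}{\left(-4\right) 33 + z} = \frac{1}{\left(-4\right) 33 - \frac{1}{646}} = \frac{1}{-132 - \frac{1}{646}} = \frac{1}{- \frac{85273}{646}} = - \frac{646}{85273}$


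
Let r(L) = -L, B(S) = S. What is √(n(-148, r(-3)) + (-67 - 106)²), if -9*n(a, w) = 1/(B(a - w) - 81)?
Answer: √3624521674/348 ≈ 173.00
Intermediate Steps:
n(a, w) = -1/(9*(-81 + a - w)) (n(a, w) = -1/(9*((a - w) - 81)) = -1/(9*(-81 + a - w)))
√(n(-148, r(-3)) + (-67 - 106)²) = √(1/(9*(81 - 1*(-3) - 1*(-148))) + (-67 - 106)²) = √(1/(9*(81 + 3 + 148)) + (-173)²) = √((⅑)/232 + 29929) = √((⅑)*(1/232) + 29929) = √(1/2088 + 29929) = √(62491753/2088) = √3624521674/348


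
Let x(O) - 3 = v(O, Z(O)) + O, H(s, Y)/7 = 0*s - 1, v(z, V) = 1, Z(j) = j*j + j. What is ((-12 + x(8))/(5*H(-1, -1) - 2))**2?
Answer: 0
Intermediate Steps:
Z(j) = j + j**2 (Z(j) = j**2 + j = j + j**2)
H(s, Y) = -7 (H(s, Y) = 7*(0*s - 1) = 7*(0 - 1) = 7*(-1) = -7)
x(O) = 4 + O (x(O) = 3 + (1 + O) = 4 + O)
((-12 + x(8))/(5*H(-1, -1) - 2))**2 = ((-12 + (4 + 8))/(5*(-7) - 2))**2 = ((-12 + 12)/(-35 - 2))**2 = (0/(-37))**2 = (0*(-1/37))**2 = 0**2 = 0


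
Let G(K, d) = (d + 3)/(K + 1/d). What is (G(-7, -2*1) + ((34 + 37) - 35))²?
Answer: 289444/225 ≈ 1286.4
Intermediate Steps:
G(K, d) = (3 + d)/(K + 1/d)
(G(-7, -2*1) + ((34 + 37) - 35))² = ((-2*1)*(3 - 2*1)/(1 - (-14)) + ((34 + 37) - 35))² = (-2*(3 - 2)/(1 - 7*(-2)) + (71 - 35))² = (-2*1/(1 + 14) + 36)² = (-2*1/15 + 36)² = (-2*1/15*1 + 36)² = (-2/15 + 36)² = (538/15)² = 289444/225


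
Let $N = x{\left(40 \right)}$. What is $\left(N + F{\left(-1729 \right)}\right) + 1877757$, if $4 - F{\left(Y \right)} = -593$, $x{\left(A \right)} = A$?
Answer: $1878394$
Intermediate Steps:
$F{\left(Y \right)} = 597$ ($F{\left(Y \right)} = 4 - -593 = 4 + 593 = 597$)
$N = 40$
$\left(N + F{\left(-1729 \right)}\right) + 1877757 = \left(40 + 597\right) + 1877757 = 637 + 1877757 = 1878394$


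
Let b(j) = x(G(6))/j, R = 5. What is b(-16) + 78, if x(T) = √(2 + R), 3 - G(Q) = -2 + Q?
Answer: 78 - √7/16 ≈ 77.835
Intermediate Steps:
G(Q) = 5 - Q (G(Q) = 3 - (-2 + Q) = 3 + (2 - Q) = 5 - Q)
x(T) = √7 (x(T) = √(2 + 5) = √7)
b(j) = √7/j
b(-16) + 78 = √7/(-16) + 78 = √7*(-1/16) + 78 = -√7/16 + 78 = 78 - √7/16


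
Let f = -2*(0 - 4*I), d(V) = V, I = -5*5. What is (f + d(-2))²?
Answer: 40804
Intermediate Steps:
I = -25
f = -200 (f = -2*(0 - 4*(-25)) = -2*(0 + 100) = -2*100 = -200)
(f + d(-2))² = (-200 - 2)² = (-202)² = 40804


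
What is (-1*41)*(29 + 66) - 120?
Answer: -4015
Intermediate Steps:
(-1*41)*(29 + 66) - 120 = -41*95 - 120 = -3895 - 120 = -4015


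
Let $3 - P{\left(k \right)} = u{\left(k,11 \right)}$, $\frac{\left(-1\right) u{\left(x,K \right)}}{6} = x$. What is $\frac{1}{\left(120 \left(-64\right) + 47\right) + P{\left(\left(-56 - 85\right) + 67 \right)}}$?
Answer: $- \frac{1}{8074} \approx -0.00012385$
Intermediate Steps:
$u{\left(x,K \right)} = - 6 x$
$P{\left(k \right)} = 3 + 6 k$ ($P{\left(k \right)} = 3 - - 6 k = 3 + 6 k$)
$\frac{1}{\left(120 \left(-64\right) + 47\right) + P{\left(\left(-56 - 85\right) + 67 \right)}} = \frac{1}{\left(120 \left(-64\right) + 47\right) + \left(3 + 6 \left(\left(-56 - 85\right) + 67\right)\right)} = \frac{1}{\left(-7680 + 47\right) + \left(3 + 6 \left(-141 + 67\right)\right)} = \frac{1}{-7633 + \left(3 + 6 \left(-74\right)\right)} = \frac{1}{-7633 + \left(3 - 444\right)} = \frac{1}{-7633 - 441} = \frac{1}{-8074} = - \frac{1}{8074}$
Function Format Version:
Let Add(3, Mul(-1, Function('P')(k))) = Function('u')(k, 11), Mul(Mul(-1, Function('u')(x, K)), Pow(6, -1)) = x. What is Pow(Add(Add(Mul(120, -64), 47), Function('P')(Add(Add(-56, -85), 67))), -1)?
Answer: Rational(-1, 8074) ≈ -0.00012385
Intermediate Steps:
Function('u')(x, K) = Mul(-6, x)
Function('P')(k) = Add(3, Mul(6, k)) (Function('P')(k) = Add(3, Mul(-1, Mul(-6, k))) = Add(3, Mul(6, k)))
Pow(Add(Add(Mul(120, -64), 47), Function('P')(Add(Add(-56, -85), 67))), -1) = Pow(Add(Add(Mul(120, -64), 47), Add(3, Mul(6, Add(Add(-56, -85), 67)))), -1) = Pow(Add(Add(-7680, 47), Add(3, Mul(6, Add(-141, 67)))), -1) = Pow(Add(-7633, Add(3, Mul(6, -74))), -1) = Pow(Add(-7633, Add(3, -444)), -1) = Pow(Add(-7633, -441), -1) = Pow(-8074, -1) = Rational(-1, 8074)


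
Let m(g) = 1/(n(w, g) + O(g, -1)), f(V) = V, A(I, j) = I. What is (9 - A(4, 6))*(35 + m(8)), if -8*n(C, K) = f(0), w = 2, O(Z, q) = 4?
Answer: 705/4 ≈ 176.25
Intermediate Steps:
n(C, K) = 0 (n(C, K) = -⅛*0 = 0)
m(g) = ¼ (m(g) = 1/(0 + 4) = 1/4 = ¼)
(9 - A(4, 6))*(35 + m(8)) = (9 - 1*4)*(35 + ¼) = (9 - 4)*(141/4) = 5*(141/4) = 705/4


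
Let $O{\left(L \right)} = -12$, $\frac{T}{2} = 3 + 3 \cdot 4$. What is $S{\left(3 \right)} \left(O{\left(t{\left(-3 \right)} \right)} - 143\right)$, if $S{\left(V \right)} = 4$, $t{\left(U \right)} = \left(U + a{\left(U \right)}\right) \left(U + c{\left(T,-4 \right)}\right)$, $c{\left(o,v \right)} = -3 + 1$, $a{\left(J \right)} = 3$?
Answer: $-620$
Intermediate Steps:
$T = 30$ ($T = 2 \left(3 + 3 \cdot 4\right) = 2 \left(3 + 12\right) = 2 \cdot 15 = 30$)
$c{\left(o,v \right)} = -2$
$t{\left(U \right)} = \left(-2 + U\right) \left(3 + U\right)$ ($t{\left(U \right)} = \left(U + 3\right) \left(U - 2\right) = \left(3 + U\right) \left(-2 + U\right) = \left(-2 + U\right) \left(3 + U\right)$)
$S{\left(3 \right)} \left(O{\left(t{\left(-3 \right)} \right)} - 143\right) = 4 \left(-12 - 143\right) = 4 \left(-155\right) = -620$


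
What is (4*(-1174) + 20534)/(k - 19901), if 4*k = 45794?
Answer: -31676/16905 ≈ -1.8738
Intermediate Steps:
k = 22897/2 (k = (¼)*45794 = 22897/2 ≈ 11449.)
(4*(-1174) + 20534)/(k - 19901) = (4*(-1174) + 20534)/(22897/2 - 19901) = (-4696 + 20534)/(-16905/2) = 15838*(-2/16905) = -31676/16905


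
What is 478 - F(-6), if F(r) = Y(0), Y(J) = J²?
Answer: 478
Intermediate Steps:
F(r) = 0 (F(r) = 0² = 0)
478 - F(-6) = 478 - 1*0 = 478 + 0 = 478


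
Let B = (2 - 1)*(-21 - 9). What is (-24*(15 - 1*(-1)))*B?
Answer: 11520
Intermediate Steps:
B = -30 (B = 1*(-30) = -30)
(-24*(15 - 1*(-1)))*B = -24*(15 - 1*(-1))*(-30) = -24*(15 + 1)*(-30) = -24*16*(-30) = -384*(-30) = 11520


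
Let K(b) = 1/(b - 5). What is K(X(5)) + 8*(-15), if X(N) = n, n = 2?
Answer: -361/3 ≈ -120.33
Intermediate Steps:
X(N) = 2
K(b) = 1/(-5 + b)
K(X(5)) + 8*(-15) = 1/(-5 + 2) + 8*(-15) = 1/(-3) - 120 = -⅓ - 120 = -361/3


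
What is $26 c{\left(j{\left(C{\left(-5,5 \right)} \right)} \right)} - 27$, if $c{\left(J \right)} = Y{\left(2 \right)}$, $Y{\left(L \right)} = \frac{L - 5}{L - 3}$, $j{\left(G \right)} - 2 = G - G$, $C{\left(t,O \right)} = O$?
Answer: $51$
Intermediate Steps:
$j{\left(G \right)} = 2$ ($j{\left(G \right)} = 2 + \left(G - G\right) = 2 + 0 = 2$)
$Y{\left(L \right)} = \frac{-5 + L}{-3 + L}$
$c{\left(J \right)} = 3$ ($c{\left(J \right)} = \frac{-5 + 2}{-3 + 2} = \frac{1}{-1} \left(-3\right) = \left(-1\right) \left(-3\right) = 3$)
$26 c{\left(j{\left(C{\left(-5,5 \right)} \right)} \right)} - 27 = 26 \cdot 3 - 27 = 78 - 27 = 51$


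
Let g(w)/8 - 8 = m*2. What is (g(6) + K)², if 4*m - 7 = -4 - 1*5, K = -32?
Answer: 576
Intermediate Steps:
m = -½ (m = 7/4 + (-4 - 1*5)/4 = 7/4 + (-4 - 5)/4 = 7/4 + (¼)*(-9) = 7/4 - 9/4 = -½ ≈ -0.50000)
g(w) = 56 (g(w) = 64 + 8*(-½*2) = 64 + 8*(-1) = 64 - 8 = 56)
(g(6) + K)² = (56 - 32)² = 24² = 576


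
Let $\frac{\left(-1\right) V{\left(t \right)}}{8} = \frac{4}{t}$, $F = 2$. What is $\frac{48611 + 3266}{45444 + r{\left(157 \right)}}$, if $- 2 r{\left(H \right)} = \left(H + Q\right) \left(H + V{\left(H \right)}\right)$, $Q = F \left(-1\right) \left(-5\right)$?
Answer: $\frac{16289378}{10158377} \approx 1.6035$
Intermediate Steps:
$Q = 10$ ($Q = 2 \left(-1\right) \left(-5\right) = \left(-2\right) \left(-5\right) = 10$)
$V{\left(t \right)} = - \frac{32}{t}$ ($V{\left(t \right)} = - 8 \frac{4}{t} = - \frac{32}{t}$)
$r{\left(H \right)} = - \frac{\left(10 + H\right) \left(H - \frac{32}{H}\right)}{2}$ ($r{\left(H \right)} = - \frac{\left(H + 10\right) \left(H - \frac{32}{H}\right)}{2} = - \frac{\left(10 + H\right) \left(H - \frac{32}{H}\right)}{2}$)
$\frac{48611 + 3266}{45444 + r{\left(157 \right)}} = \frac{48611 + 3266}{45444 + \left(16 - 785 + \frac{160}{157} - \frac{157^{2}}{2}\right)} = \frac{51877}{45444 + \left(16 - 785 + 160 \cdot \frac{1}{157} - \frac{24649}{2}\right)} = \frac{51877}{45444 + \left(16 - 785 + \frac{160}{157} - \frac{24649}{2}\right)} = \frac{51877}{45444 - \frac{4111039}{314}} = \frac{51877}{\frac{10158377}{314}} = 51877 \cdot \frac{314}{10158377} = \frac{16289378}{10158377}$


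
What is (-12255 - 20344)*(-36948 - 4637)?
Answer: 1355629415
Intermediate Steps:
(-12255 - 20344)*(-36948 - 4637) = -32599*(-41585) = 1355629415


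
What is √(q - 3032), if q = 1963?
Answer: I*√1069 ≈ 32.696*I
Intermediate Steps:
√(q - 3032) = √(1963 - 3032) = √(-1069) = I*√1069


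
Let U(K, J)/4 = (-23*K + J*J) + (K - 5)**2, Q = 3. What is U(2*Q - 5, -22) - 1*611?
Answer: 1297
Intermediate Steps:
U(K, J) = -92*K + 4*J**2 + 4*(-5 + K)**2 (U(K, J) = 4*((-23*K + J*J) + (K - 5)**2) = 4*((-23*K + J**2) + (-5 + K)**2) = 4*((J**2 - 23*K) + (-5 + K)**2) = 4*(J**2 + (-5 + K)**2 - 23*K) = -92*K + 4*J**2 + 4*(-5 + K)**2)
U(2*Q - 5, -22) - 1*611 = (-92*(2*3 - 5) + 4*(-22)**2 + 4*(-5 + (2*3 - 5))**2) - 1*611 = (-92*(6 - 5) + 4*484 + 4*(-5 + (6 - 5))**2) - 611 = (-92*1 + 1936 + 4*(-5 + 1)**2) - 611 = (-92 + 1936 + 4*(-4)**2) - 611 = (-92 + 1936 + 4*16) - 611 = (-92 + 1936 + 64) - 611 = 1908 - 611 = 1297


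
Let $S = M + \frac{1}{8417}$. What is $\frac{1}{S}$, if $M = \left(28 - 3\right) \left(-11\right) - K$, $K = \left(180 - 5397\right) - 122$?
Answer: $\frac{8417}{42623689} \approx 0.00019747$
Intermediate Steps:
$K = -5339$ ($K = -5217 - 122 = -5339$)
$M = 5064$ ($M = \left(28 - 3\right) \left(-11\right) - -5339 = 25 \left(-11\right) + 5339 = -275 + 5339 = 5064$)
$S = \frac{42623689}{8417}$ ($S = 5064 + \frac{1}{8417} = \frac{42623689}{8417} \approx 5064.0$)
$\frac{1}{S} = \frac{1}{\frac{42623689}{8417}} = \frac{8417}{42623689}$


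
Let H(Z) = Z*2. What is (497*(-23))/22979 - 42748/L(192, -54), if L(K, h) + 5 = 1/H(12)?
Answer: 23573990719/2734501 ≈ 8621.0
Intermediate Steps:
H(Z) = 2*Z
L(K, h) = -119/24 (L(K, h) = -5 + 1/(2*12) = -5 + 1/24 = -119/24)
(497*(-23))/22979 - 42748/L(192, -54) = (497*(-23))/22979 - 42748/(-119/24) = -11431*1/22979 - 42748*(-24/119) = -11431/22979 + 1025952/119 = 23573990719/2734501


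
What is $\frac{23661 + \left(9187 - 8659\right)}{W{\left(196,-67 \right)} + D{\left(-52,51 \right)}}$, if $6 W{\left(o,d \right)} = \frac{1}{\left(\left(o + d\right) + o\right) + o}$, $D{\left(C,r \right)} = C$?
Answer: $- \frac{75614814}{162551} \approx -465.18$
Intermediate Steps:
$W{\left(o,d \right)} = \frac{1}{6 \left(d + 3 o\right)}$ ($W{\left(o,d \right)} = \frac{1}{6 \left(\left(\left(o + d\right) + o\right) + o\right)} = \frac{1}{6 \left(\left(\left(d + o\right) + o\right) + o\right)} = \frac{1}{6 \left(\left(d + 2 o\right) + o\right)} = \frac{1}{6 \left(d + 3 o\right)}$)
$\frac{23661 + \left(9187 - 8659\right)}{W{\left(196,-67 \right)} + D{\left(-52,51 \right)}} = \frac{23661 + \left(9187 - 8659\right)}{\frac{1}{6 \left(-67 + 3 \cdot 196\right)} - 52} = \frac{23661 + 528}{\frac{1}{6 \left(-67 + 588\right)} - 52} = \frac{24189}{\frac{1}{6 \cdot 521} - 52} = \frac{24189}{\frac{1}{6} \cdot \frac{1}{521} - 52} = \frac{24189}{\frac{1}{3126} - 52} = \frac{24189}{- \frac{162551}{3126}} = 24189 \left(- \frac{3126}{162551}\right) = - \frac{75614814}{162551}$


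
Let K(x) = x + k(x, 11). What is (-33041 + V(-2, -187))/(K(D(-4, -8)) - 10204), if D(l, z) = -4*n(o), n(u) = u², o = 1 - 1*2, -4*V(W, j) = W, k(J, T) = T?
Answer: 22027/6798 ≈ 3.2402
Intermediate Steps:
V(W, j) = -W/4
o = -1 (o = 1 - 2 = -1)
D(l, z) = -4 (D(l, z) = -4*(-1)² = -4*1 = -4)
K(x) = 11 + x (K(x) = x + 11 = 11 + x)
(-33041 + V(-2, -187))/(K(D(-4, -8)) - 10204) = (-33041 - ¼*(-2))/((11 - 4) - 10204) = (-33041 + ½)/(7 - 10204) = -66081/2/(-10197) = -66081/2*(-1/10197) = 22027/6798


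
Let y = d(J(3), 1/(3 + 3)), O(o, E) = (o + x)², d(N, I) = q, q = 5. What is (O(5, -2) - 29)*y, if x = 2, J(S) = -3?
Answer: 100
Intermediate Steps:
d(N, I) = 5
O(o, E) = (2 + o)² (O(o, E) = (o + 2)² = (2 + o)²)
y = 5
(O(5, -2) - 29)*y = ((2 + 5)² - 29)*5 = (7² - 29)*5 = (49 - 29)*5 = 20*5 = 100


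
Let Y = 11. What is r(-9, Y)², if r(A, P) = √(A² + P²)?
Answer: 202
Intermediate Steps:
r(-9, Y)² = (√((-9)² + 11²))² = (√(81 + 121))² = (√202)² = 202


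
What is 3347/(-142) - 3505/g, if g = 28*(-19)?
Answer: -641447/37772 ≈ -16.982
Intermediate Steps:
g = -532
3347/(-142) - 3505/g = 3347/(-142) - 3505/(-532) = 3347*(-1/142) - 3505*(-1/532) = -3347/142 + 3505/532 = -641447/37772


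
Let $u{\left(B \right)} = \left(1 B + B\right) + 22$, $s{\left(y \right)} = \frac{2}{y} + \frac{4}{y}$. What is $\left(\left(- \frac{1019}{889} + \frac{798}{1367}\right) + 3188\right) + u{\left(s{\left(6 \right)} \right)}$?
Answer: $\frac{3902741205}{1215263} \approx 3211.4$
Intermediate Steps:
$s{\left(y \right)} = \frac{6}{y}$
$u{\left(B \right)} = 22 + 2 B$ ($u{\left(B \right)} = \left(B + B\right) + 22 = 2 B + 22 = 22 + 2 B$)
$\left(\left(- \frac{1019}{889} + \frac{798}{1367}\right) + 3188\right) + u{\left(s{\left(6 \right)} \right)} = \left(\left(- \frac{1019}{889} + \frac{798}{1367}\right) + 3188\right) + \left(22 + 2 \cdot \frac{6}{6}\right) = \left(\left(\left(-1019\right) \frac{1}{889} + 798 \cdot \frac{1}{1367}\right) + 3188\right) + \left(22 + 2 \cdot 6 \cdot \frac{1}{6}\right) = \left(\left(- \frac{1019}{889} + \frac{798}{1367}\right) + 3188\right) + \left(22 + 2 \cdot 1\right) = \left(- \frac{683551}{1215263} + 3188\right) + \left(22 + 2\right) = \frac{3873574893}{1215263} + 24 = \frac{3902741205}{1215263}$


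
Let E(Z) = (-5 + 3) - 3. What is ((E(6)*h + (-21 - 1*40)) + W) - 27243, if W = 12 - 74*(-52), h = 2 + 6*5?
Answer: -23604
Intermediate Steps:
h = 32 (h = 2 + 30 = 32)
E(Z) = -5 (E(Z) = -2 - 3 = -5)
W = 3860 (W = 12 + 3848 = 3860)
((E(6)*h + (-21 - 1*40)) + W) - 27243 = ((-5*32 + (-21 - 1*40)) + 3860) - 27243 = ((-160 + (-21 - 40)) + 3860) - 27243 = ((-160 - 61) + 3860) - 27243 = (-221 + 3860) - 27243 = 3639 - 27243 = -23604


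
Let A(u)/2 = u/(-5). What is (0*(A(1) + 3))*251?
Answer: 0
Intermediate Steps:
A(u) = -2*u/5 (A(u) = 2*(u/(-5)) = 2*(u*(-⅕)) = 2*(-u/5) = -2*u/5)
(0*(A(1) + 3))*251 = (0*(-⅖*1 + 3))*251 = (0*(-⅖ + 3))*251 = (0*(13/5))*251 = 0*251 = 0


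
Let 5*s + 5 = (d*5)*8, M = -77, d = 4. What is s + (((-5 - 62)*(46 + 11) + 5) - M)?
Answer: -3706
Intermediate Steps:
s = 31 (s = -1 + ((4*5)*8)/5 = -1 + (20*8)/5 = -1 + (⅕)*160 = -1 + 32 = 31)
s + (((-5 - 62)*(46 + 11) + 5) - M) = 31 + (((-5 - 62)*(46 + 11) + 5) - 1*(-77)) = 31 + ((-67*57 + 5) + 77) = 31 + ((-3819 + 5) + 77) = 31 + (-3814 + 77) = 31 - 3737 = -3706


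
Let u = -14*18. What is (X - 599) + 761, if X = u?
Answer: -90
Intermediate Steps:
u = -252
X = -252
(X - 599) + 761 = (-252 - 599) + 761 = -851 + 761 = -90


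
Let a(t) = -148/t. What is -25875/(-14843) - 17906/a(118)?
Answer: 7841430736/549191 ≈ 14278.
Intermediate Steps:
-25875/(-14843) - 17906/a(118) = -25875/(-14843) - 17906/((-148/118)) = -25875*(-1/14843) - 17906/((-148*1/118)) = 25875/14843 - 17906/(-74/59) = 25875/14843 - 17906*(-59/74) = 25875/14843 + 528227/37 = 7841430736/549191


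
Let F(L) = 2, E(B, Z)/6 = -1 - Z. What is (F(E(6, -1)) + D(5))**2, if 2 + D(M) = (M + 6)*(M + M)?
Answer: 12100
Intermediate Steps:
D(M) = -2 + 2*M*(6 + M) (D(M) = -2 + (M + 6)*(M + M) = -2 + (6 + M)*(2*M) = -2 + 2*M*(6 + M))
E(B, Z) = -6 - 6*Z (E(B, Z) = 6*(-1 - Z) = -6 - 6*Z)
(F(E(6, -1)) + D(5))**2 = (2 + (-2 + 2*5**2 + 12*5))**2 = (2 + (-2 + 2*25 + 60))**2 = (2 + (-2 + 50 + 60))**2 = (2 + 108)**2 = 110**2 = 12100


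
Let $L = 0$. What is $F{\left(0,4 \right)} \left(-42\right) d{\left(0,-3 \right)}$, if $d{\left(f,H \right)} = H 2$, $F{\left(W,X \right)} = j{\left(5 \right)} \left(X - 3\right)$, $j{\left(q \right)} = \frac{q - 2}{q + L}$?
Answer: $\frac{756}{5} \approx 151.2$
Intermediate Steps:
$j{\left(q \right)} = \frac{-2 + q}{q}$ ($j{\left(q \right)} = \frac{q - 2}{q + 0} = \frac{-2 + q}{q}$)
$F{\left(W,X \right)} = - \frac{9}{5} + \frac{3 X}{5}$ ($F{\left(W,X \right)} = \frac{-2 + 5}{5} \left(X - 3\right) = \frac{1}{5} \cdot 3 \left(-3 + X\right) = \frac{3 \left(-3 + X\right)}{5} = - \frac{9}{5} + \frac{3 X}{5}$)
$d{\left(f,H \right)} = 2 H$
$F{\left(0,4 \right)} \left(-42\right) d{\left(0,-3 \right)} = \left(- \frac{9}{5} + \frac{3}{5} \cdot 4\right) \left(-42\right) 2 \left(-3\right) = \left(- \frac{9}{5} + \frac{12}{5}\right) \left(-42\right) \left(-6\right) = \frac{3}{5} \left(-42\right) \left(-6\right) = \left(- \frac{126}{5}\right) \left(-6\right) = \frac{756}{5}$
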